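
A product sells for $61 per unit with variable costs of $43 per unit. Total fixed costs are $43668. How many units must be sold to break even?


Formula: BEQ = Fixed Costs / (Price - Variable Cost)
Contribution margin = $61 - $43 = $18/unit
BEQ = ceil($43668 / $18/unit) = ceil(2426.0) = 2426 units

2426 units


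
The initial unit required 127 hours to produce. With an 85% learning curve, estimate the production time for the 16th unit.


Formula: T_n = T_1 * (learning_rate)^(log2(n)) where learning_rate = rate/100
Doublings = log2(16) = 4
T_n = 127 * 0.85^4
T_n = 127 * 0.522 = 66.3 hours

66.3 hours


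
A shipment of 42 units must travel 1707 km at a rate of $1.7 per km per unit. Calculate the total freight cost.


TC = dist * cost * units = 1707 * 1.7 * 42 = $121879.80

$121879.80


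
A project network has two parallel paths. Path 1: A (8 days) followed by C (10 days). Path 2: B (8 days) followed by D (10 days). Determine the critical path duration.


Path 1 = 8 + 10 = 18 days
Path 2 = 8 + 10 = 18 days
Duration = max(18, 18) = 18 days

18 days


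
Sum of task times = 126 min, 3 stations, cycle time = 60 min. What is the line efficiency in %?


Formula: Efficiency = Sum of Task Times / (N_stations * CT) * 100
Total station capacity = 3 stations * 60 min = 180 min
Efficiency = 126 / 180 * 100 = 70.0%

70.0%


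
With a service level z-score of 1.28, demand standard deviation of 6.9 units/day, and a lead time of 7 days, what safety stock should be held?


Formula: SS = z * sigma_d * sqrt(LT)
sqrt(LT) = sqrt(7) = 2.6458
SS = 1.28 * 6.9 * 2.6458
SS = 23.4 units

23.4 units


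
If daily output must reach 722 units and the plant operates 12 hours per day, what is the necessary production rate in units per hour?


Formula: Production Rate = Daily Demand / Available Hours
Rate = 722 units/day / 12 hours/day
Rate = 60.2 units/hour

60.2 units/hour


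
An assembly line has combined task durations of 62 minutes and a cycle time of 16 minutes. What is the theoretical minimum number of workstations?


Formula: N_min = ceil(Sum of Task Times / Cycle Time)
N_min = ceil(62 min / 16 min) = ceil(3.875)
N_min = 4 stations

4


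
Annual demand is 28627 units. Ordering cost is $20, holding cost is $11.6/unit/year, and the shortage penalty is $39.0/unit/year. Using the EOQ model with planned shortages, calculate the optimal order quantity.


Formula: EOQ* = sqrt(2DS/H) * sqrt((H+P)/P)
Base EOQ = sqrt(2*28627*20/11.6) = 314.19 units
Correction = sqrt((11.6+39.0)/39.0) = 1.13905
EOQ* = 314.19 * 1.13905 = 357.9 units

357.9 units


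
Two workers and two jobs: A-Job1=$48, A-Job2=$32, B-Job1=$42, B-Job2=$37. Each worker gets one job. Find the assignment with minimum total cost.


Option 1: A->1 + B->2 = $48 + $37 = $85
Option 2: A->2 + B->1 = $32 + $42 = $74
Min cost = min($85, $74) = $74

$74


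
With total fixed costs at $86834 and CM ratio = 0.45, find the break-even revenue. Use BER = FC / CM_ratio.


Formula: BER = Fixed Costs / Contribution Margin Ratio
BER = $86834 / 0.45
BER = $192964.44 (to the nearest cent)

$192964.44


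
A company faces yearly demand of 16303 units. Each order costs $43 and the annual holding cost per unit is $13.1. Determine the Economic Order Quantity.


Formula: EOQ = sqrt(2 * D * S / H)
Numerator: 2 * 16303 * 43 = 1402058
2DS/H = 1402058 / 13.1 = 107027.3
EOQ = sqrt(107027.3) = 327.2 units

327.2 units


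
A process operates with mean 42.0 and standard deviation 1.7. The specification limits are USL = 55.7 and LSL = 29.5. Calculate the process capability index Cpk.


Cpu = (55.7 - 42.0) / (3 * 1.7) = 2.69
Cpl = (42.0 - 29.5) / (3 * 1.7) = 2.45
Cpk = min(2.69, 2.45) = 2.45

2.45


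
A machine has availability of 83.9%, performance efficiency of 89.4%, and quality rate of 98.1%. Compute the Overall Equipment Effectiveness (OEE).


Formula: OEE = Availability * Performance * Quality / 10000
A * P = 83.9% * 89.4% / 100 = 75.01%
OEE = 75.01% * 98.1% / 100 = 73.6%

73.6%


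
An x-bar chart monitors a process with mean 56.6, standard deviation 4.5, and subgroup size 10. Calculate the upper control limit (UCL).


UCL = 56.6 + 3 * 4.5 / sqrt(10)

60.87


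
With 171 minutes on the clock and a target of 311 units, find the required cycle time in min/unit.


Formula: CT = Available Time / Number of Units
CT = 171 min / 311 units
CT = 0.55 min/unit

0.55 min/unit


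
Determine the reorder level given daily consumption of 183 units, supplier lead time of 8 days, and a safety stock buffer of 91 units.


Formula: ROP = (Daily Demand * Lead Time) + Safety Stock
Demand during lead time = 183 * 8 = 1464 units
ROP = 1464 + 91 = 1555 units

1555 units


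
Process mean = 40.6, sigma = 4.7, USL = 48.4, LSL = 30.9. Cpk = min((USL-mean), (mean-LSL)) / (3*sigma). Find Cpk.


Cpu = (48.4 - 40.6) / (3 * 4.7) = 0.55
Cpl = (40.6 - 30.9) / (3 * 4.7) = 0.69
Cpk = min(0.55, 0.69) = 0.55

0.55


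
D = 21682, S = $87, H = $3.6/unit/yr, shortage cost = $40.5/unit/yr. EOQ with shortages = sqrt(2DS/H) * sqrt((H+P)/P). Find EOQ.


Formula: EOQ* = sqrt(2DS/H) * sqrt((H+P)/P)
Base EOQ = sqrt(2*21682*87/3.6) = 1023.7 units
Correction = sqrt((3.6+40.5)/40.5) = 1.0435
EOQ* = 1023.7 * 1.0435 = 1068.2 units

1068.2 units


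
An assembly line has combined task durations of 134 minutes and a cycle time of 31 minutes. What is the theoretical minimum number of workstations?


Formula: N_min = ceil(Sum of Task Times / Cycle Time)
N_min = ceil(134 min / 31 min) = ceil(4.3226)
N_min = 5 stations

5


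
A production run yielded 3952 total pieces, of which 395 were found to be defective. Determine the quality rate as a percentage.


Formula: Quality Rate = Good Pieces / Total Pieces * 100
Good pieces = 3952 - 395 = 3557
QR = 3557 / 3952 * 100 = 90.0%

90.0%


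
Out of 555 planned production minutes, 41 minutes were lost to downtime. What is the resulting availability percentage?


Formula: Availability = (Planned Time - Downtime) / Planned Time * 100
Uptime = 555 - 41 = 514 min
Availability = 514 / 555 * 100 = 92.6%

92.6%


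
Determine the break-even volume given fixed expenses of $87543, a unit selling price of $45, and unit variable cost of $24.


Formula: BEQ = Fixed Costs / (Price - Variable Cost)
Contribution margin = $45 - $24 = $21/unit
BEQ = ceil($87543 / $21/unit) = ceil(4168.71) = 4169 units

4169 units


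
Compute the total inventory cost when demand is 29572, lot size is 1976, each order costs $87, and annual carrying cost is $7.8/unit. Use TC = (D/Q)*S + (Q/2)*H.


TC = 29572/1976 * 87 + 1976/2 * 7.8

$9008.41


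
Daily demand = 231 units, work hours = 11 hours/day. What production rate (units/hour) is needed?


Formula: Production Rate = Daily Demand / Available Hours
Rate = 231 units/day / 11 hours/day
Rate = 21.0 units/hour

21.0 units/hour


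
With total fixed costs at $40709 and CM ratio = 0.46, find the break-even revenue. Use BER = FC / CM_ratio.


Formula: BER = Fixed Costs / Contribution Margin Ratio
BER = $40709 / 0.46
BER = $88497.83 (to the nearest cent)

$88497.83


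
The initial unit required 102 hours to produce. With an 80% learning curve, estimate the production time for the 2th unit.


Formula: T_n = T_1 * (learning_rate)^(log2(n)) where learning_rate = rate/100
Doublings = log2(2) = 1
T_n = 102 * 0.8^1
T_n = 102 * 0.8 = 81.6 hours

81.6 hours


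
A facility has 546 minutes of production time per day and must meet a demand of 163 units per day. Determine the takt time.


Formula: Takt Time = Available Production Time / Customer Demand
Takt = 546 min/day / 163 units/day
Takt = 3.35 min/unit

3.35 min/unit


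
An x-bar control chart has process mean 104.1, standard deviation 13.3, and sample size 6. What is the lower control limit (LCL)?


LCL = 104.1 - 3 * 13.3 / sqrt(6)

87.81


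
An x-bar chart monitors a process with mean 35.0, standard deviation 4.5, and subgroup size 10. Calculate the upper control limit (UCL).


UCL = 35.0 + 3 * 4.5 / sqrt(10)

39.27


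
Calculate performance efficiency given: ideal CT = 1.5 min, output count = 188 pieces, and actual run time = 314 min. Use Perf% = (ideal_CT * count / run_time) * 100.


Formula: Performance = (Ideal CT * Total Count) / Run Time * 100
Ideal output time = 1.5 * 188 = 282.0 min
Performance = 282.0 / 314 * 100 = 89.8%

89.8%


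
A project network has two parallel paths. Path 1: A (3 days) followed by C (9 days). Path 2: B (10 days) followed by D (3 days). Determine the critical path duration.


Path 1 = 3 + 9 = 12 days
Path 2 = 10 + 3 = 13 days
Duration = max(12, 13) = 13 days

13 days


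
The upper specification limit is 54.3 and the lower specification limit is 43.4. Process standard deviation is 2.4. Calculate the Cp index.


Cp = (54.3 - 43.4) / (6 * 2.4)

0.76


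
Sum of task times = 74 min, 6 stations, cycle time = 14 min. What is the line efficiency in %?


Formula: Efficiency = Sum of Task Times / (N_stations * CT) * 100
Total station capacity = 6 stations * 14 min = 84 min
Efficiency = 74 / 84 * 100 = 88.1%

88.1%


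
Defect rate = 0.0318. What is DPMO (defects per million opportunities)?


DPMO = defect_rate * 1000000 = 0.0318 * 1000000

31800


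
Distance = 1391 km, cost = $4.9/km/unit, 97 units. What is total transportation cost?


TC = dist * cost * units = 1391 * 4.9 * 97 = $661142.30

$661142.30


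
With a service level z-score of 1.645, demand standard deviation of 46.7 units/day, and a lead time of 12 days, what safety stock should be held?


Formula: SS = z * sigma_d * sqrt(LT)
sqrt(LT) = sqrt(12) = 3.4641
SS = 1.645 * 46.7 * 3.4641
SS = 266.1 units

266.1 units


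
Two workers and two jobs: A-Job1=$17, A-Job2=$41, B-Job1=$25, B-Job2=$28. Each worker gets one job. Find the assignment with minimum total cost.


Option 1: A->1 + B->2 = $17 + $28 = $45
Option 2: A->2 + B->1 = $41 + $25 = $66
Min cost = min($45, $66) = $45

$45


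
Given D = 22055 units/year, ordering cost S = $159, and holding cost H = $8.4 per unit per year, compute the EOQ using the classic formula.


Formula: EOQ = sqrt(2 * D * S / H)
Numerator: 2 * 22055 * 159 = 7013490
2DS/H = 7013490 / 8.4 = 834939.3
EOQ = sqrt(834939.3) = 913.8 units

913.8 units


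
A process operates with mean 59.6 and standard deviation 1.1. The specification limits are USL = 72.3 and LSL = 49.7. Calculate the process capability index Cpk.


Cpu = (72.3 - 59.6) / (3 * 1.1) = 3.85
Cpl = (59.6 - 49.7) / (3 * 1.1) = 3.0
Cpk = min(3.85, 3.0) = 3.0

3.0


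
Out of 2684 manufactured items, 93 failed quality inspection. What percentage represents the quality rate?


Formula: Quality Rate = Good Pieces / Total Pieces * 100
Good pieces = 2684 - 93 = 2591
QR = 2591 / 2684 * 100 = 96.5%

96.5%


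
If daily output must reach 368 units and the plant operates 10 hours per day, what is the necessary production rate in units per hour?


Formula: Production Rate = Daily Demand / Available Hours
Rate = 368 units/day / 10 hours/day
Rate = 36.8 units/hour

36.8 units/hour


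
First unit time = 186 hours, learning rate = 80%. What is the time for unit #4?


Formula: T_n = T_1 * (learning_rate)^(log2(n)) where learning_rate = rate/100
Doublings = log2(4) = 2
T_n = 186 * 0.8^2
T_n = 186 * 0.64 = 119.0 hours

119.0 hours


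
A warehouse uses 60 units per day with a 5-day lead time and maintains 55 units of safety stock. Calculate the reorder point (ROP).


Formula: ROP = (Daily Demand * Lead Time) + Safety Stock
Demand during lead time = 60 * 5 = 300 units
ROP = 300 + 55 = 355 units

355 units


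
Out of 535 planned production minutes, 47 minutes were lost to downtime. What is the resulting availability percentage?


Formula: Availability = (Planned Time - Downtime) / Planned Time * 100
Uptime = 535 - 47 = 488 min
Availability = 488 / 535 * 100 = 91.2%

91.2%


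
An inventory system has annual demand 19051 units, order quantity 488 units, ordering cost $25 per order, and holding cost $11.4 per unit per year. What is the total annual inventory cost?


TC = 19051/488 * 25 + 488/2 * 11.4

$3757.57


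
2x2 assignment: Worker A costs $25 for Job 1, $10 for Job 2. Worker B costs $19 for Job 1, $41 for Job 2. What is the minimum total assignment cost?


Option 1: A->1 + B->2 = $25 + $41 = $66
Option 2: A->2 + B->1 = $10 + $19 = $29
Min cost = min($66, $29) = $29

$29


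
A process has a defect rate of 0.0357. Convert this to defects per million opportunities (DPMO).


DPMO = defect_rate * 1000000 = 0.0357 * 1000000

35700


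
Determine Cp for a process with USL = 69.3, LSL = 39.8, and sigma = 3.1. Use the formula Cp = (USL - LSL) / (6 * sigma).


Cp = (69.3 - 39.8) / (6 * 3.1)

1.59


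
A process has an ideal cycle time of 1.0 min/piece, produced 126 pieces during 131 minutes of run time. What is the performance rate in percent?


Formula: Performance = (Ideal CT * Total Count) / Run Time * 100
Ideal output time = 1.0 * 126 = 126.0 min
Performance = 126.0 / 131 * 100 = 96.2%

96.2%


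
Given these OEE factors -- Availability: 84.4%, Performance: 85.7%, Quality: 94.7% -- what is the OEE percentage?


Formula: OEE = Availability * Performance * Quality / 10000
A * P = 84.4% * 85.7% / 100 = 72.33%
OEE = 72.33% * 94.7% / 100 = 68.5%

68.5%


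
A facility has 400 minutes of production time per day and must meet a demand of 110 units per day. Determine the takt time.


Formula: Takt Time = Available Production Time / Customer Demand
Takt = 400 min/day / 110 units/day
Takt = 3.64 min/unit

3.64 min/unit


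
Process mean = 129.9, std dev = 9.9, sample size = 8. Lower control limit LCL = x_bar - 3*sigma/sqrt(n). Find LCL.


LCL = 129.9 - 3 * 9.9 / sqrt(8)

119.4


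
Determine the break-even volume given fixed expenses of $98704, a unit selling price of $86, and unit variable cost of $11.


Formula: BEQ = Fixed Costs / (Price - Variable Cost)
Contribution margin = $86 - $11 = $75/unit
BEQ = ceil($98704 / $75/unit) = ceil(1316.05) = 1317 units

1317 units


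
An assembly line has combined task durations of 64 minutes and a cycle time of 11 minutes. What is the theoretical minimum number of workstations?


Formula: N_min = ceil(Sum of Task Times / Cycle Time)
N_min = ceil(64 min / 11 min) = ceil(5.8182)
N_min = 6 stations

6


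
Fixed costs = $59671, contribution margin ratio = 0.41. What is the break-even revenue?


Formula: BER = Fixed Costs / Contribution Margin Ratio
BER = $59671 / 0.41
BER = $145539.02 (to the nearest cent)

$145539.02


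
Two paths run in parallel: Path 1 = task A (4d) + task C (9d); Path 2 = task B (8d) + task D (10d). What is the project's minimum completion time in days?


Path 1 = 4 + 9 = 13 days
Path 2 = 8 + 10 = 18 days
Duration = max(13, 18) = 18 days

18 days


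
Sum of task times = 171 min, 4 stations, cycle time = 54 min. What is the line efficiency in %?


Formula: Efficiency = Sum of Task Times / (N_stations * CT) * 100
Total station capacity = 4 stations * 54 min = 216 min
Efficiency = 171 / 216 * 100 = 79.2%

79.2%


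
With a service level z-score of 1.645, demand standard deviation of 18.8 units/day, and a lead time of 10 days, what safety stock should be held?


Formula: SS = z * sigma_d * sqrt(LT)
sqrt(LT) = sqrt(10) = 3.1623
SS = 1.645 * 18.8 * 3.1623
SS = 97.8 units

97.8 units


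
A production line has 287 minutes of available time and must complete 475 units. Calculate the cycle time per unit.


Formula: CT = Available Time / Number of Units
CT = 287 min / 475 units
CT = 0.6 min/unit

0.6 min/unit


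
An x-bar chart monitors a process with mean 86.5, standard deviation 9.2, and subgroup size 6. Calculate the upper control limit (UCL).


UCL = 86.5 + 3 * 9.2 / sqrt(6)

97.77


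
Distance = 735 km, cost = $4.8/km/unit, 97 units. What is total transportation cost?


TC = dist * cost * units = 735 * 4.8 * 97 = $342216.00

$342216.00


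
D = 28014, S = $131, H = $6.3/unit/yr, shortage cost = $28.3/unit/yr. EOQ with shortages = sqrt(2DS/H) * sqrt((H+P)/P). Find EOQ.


Formula: EOQ* = sqrt(2DS/H) * sqrt((H+P)/P)
Base EOQ = sqrt(2*28014*131/6.3) = 1079.36 units
Correction = sqrt((6.3+28.3)/28.3) = 1.10572
EOQ* = 1079.36 * 1.10572 = 1193.5 units

1193.5 units


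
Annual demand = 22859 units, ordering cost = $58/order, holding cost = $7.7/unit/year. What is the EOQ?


Formula: EOQ = sqrt(2 * D * S / H)
Numerator: 2 * 22859 * 58 = 2651644
2DS/H = 2651644 / 7.7 = 344369.4
EOQ = sqrt(344369.4) = 586.8 units

586.8 units


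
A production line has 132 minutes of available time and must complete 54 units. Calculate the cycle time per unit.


Formula: CT = Available Time / Number of Units
CT = 132 min / 54 units
CT = 2.44 min/unit

2.44 min/unit


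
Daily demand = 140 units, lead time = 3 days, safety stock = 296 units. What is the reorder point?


Formula: ROP = (Daily Demand * Lead Time) + Safety Stock
Demand during lead time = 140 * 3 = 420 units
ROP = 420 + 296 = 716 units

716 units


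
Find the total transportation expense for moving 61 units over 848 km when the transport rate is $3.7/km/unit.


TC = dist * cost * units = 848 * 3.7 * 61 = $191393.60

$191393.60


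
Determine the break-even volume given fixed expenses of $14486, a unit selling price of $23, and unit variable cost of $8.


Formula: BEQ = Fixed Costs / (Price - Variable Cost)
Contribution margin = $23 - $8 = $15/unit
BEQ = ceil($14486 / $15/unit) = ceil(965.73) = 966 units

966 units


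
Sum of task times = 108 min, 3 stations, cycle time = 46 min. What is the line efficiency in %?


Formula: Efficiency = Sum of Task Times / (N_stations * CT) * 100
Total station capacity = 3 stations * 46 min = 138 min
Efficiency = 108 / 138 * 100 = 78.3%

78.3%


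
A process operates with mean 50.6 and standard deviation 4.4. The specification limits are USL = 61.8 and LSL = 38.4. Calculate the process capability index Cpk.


Cpu = (61.8 - 50.6) / (3 * 4.4) = 0.85
Cpl = (50.6 - 38.4) / (3 * 4.4) = 0.92
Cpk = min(0.85, 0.92) = 0.85

0.85


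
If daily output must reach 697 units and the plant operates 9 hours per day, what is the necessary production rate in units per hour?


Formula: Production Rate = Daily Demand / Available Hours
Rate = 697 units/day / 9 hours/day
Rate = 77.4 units/hour

77.4 units/hour


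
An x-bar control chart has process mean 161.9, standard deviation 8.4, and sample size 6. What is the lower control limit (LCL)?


LCL = 161.9 - 3 * 8.4 / sqrt(6)

151.61


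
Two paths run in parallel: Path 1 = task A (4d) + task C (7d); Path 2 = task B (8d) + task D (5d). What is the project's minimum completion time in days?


Path 1 = 4 + 7 = 11 days
Path 2 = 8 + 5 = 13 days
Duration = max(11, 13) = 13 days

13 days


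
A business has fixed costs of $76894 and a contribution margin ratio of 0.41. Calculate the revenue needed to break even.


Formula: BER = Fixed Costs / Contribution Margin Ratio
BER = $76894 / 0.41
BER = $187546.34 (to the nearest cent)

$187546.34


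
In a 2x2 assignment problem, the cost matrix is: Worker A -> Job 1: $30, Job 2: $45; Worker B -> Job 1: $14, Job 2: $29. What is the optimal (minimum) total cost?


Option 1: A->1 + B->2 = $30 + $29 = $59
Option 2: A->2 + B->1 = $45 + $14 = $59
Min cost = min($59, $59) = $59

$59


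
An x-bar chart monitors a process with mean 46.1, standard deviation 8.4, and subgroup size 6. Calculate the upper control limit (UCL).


UCL = 46.1 + 3 * 8.4 / sqrt(6)

56.39


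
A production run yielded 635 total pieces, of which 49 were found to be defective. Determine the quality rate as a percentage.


Formula: Quality Rate = Good Pieces / Total Pieces * 100
Good pieces = 635 - 49 = 586
QR = 586 / 635 * 100 = 92.3%

92.3%


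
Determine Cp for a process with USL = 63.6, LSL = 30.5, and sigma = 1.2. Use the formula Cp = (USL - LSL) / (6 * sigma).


Cp = (63.6 - 30.5) / (6 * 1.2)

4.6


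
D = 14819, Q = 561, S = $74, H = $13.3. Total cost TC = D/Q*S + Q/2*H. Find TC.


TC = 14819/561 * 74 + 561/2 * 13.3

$5685.38


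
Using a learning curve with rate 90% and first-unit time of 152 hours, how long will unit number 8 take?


Formula: T_n = T_1 * (learning_rate)^(log2(n)) where learning_rate = rate/100
Doublings = log2(8) = 3
T_n = 152 * 0.9^3
T_n = 152 * 0.729 = 110.8 hours

110.8 hours


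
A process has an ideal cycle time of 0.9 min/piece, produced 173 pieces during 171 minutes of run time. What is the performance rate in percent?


Formula: Performance = (Ideal CT * Total Count) / Run Time * 100
Ideal output time = 0.9 * 173 = 155.7 min
Performance = 155.7 / 171 * 100 = 91.1%

91.1%


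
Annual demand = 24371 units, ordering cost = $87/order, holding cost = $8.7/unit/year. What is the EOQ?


Formula: EOQ = sqrt(2 * D * S / H)
Numerator: 2 * 24371 * 87 = 4240554
2DS/H = 4240554 / 8.7 = 487420.0
EOQ = sqrt(487420.0) = 698.2 units

698.2 units


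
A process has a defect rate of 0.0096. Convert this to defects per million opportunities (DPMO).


DPMO = defect_rate * 1000000 = 0.0096 * 1000000

9600


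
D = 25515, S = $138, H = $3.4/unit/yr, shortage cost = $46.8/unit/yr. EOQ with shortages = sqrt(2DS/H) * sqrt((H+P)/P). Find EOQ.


Formula: EOQ* = sqrt(2DS/H) * sqrt((H+P)/P)
Base EOQ = sqrt(2*25515*138/3.4) = 1439.17 units
Correction = sqrt((3.4+46.8)/46.8) = 1.03569
EOQ* = 1439.17 * 1.03569 = 1490.5 units

1490.5 units


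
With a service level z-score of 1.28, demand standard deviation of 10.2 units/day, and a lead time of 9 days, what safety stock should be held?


Formula: SS = z * sigma_d * sqrt(LT)
sqrt(LT) = sqrt(9) = 3.0
SS = 1.28 * 10.2 * 3.0
SS = 39.2 units

39.2 units


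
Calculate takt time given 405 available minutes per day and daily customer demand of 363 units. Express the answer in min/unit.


Formula: Takt Time = Available Production Time / Customer Demand
Takt = 405 min/day / 363 units/day
Takt = 1.12 min/unit

1.12 min/unit


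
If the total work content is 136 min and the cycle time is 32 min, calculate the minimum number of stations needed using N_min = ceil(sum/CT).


Formula: N_min = ceil(Sum of Task Times / Cycle Time)
N_min = ceil(136 min / 32 min) = ceil(4.25)
N_min = 5 stations

5


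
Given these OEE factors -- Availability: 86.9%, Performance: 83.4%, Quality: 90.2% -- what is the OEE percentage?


Formula: OEE = Availability * Performance * Quality / 10000
A * P = 86.9% * 83.4% / 100 = 72.47%
OEE = 72.47% * 90.2% / 100 = 65.4%

65.4%


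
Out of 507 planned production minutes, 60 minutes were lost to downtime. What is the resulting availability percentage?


Formula: Availability = (Planned Time - Downtime) / Planned Time * 100
Uptime = 507 - 60 = 447 min
Availability = 447 / 507 * 100 = 88.2%

88.2%


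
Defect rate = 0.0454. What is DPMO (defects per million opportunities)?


DPMO = defect_rate * 1000000 = 0.0454 * 1000000

45400


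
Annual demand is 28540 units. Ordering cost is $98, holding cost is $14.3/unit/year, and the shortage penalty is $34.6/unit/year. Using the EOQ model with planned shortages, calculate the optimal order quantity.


Formula: EOQ* = sqrt(2DS/H) * sqrt((H+P)/P)
Base EOQ = sqrt(2*28540*98/14.3) = 625.44 units
Correction = sqrt((14.3+34.6)/34.6) = 1.18882
EOQ* = 625.44 * 1.18882 = 743.5 units

743.5 units


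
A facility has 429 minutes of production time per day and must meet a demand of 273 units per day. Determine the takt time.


Formula: Takt Time = Available Production Time / Customer Demand
Takt = 429 min/day / 273 units/day
Takt = 1.57 min/unit

1.57 min/unit


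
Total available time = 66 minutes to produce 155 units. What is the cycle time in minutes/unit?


Formula: CT = Available Time / Number of Units
CT = 66 min / 155 units
CT = 0.43 min/unit

0.43 min/unit


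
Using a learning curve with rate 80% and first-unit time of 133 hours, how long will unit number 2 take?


Formula: T_n = T_1 * (learning_rate)^(log2(n)) where learning_rate = rate/100
Doublings = log2(2) = 1
T_n = 133 * 0.8^1
T_n = 133 * 0.8 = 106.4 hours

106.4 hours


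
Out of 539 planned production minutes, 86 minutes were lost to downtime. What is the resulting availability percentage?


Formula: Availability = (Planned Time - Downtime) / Planned Time * 100
Uptime = 539 - 86 = 453 min
Availability = 453 / 539 * 100 = 84.0%

84.0%


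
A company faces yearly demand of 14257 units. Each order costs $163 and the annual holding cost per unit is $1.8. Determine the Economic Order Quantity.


Formula: EOQ = sqrt(2 * D * S / H)
Numerator: 2 * 14257 * 163 = 4647782
2DS/H = 4647782 / 1.8 = 2582101.1
EOQ = sqrt(2582101.1) = 1606.9 units

1606.9 units


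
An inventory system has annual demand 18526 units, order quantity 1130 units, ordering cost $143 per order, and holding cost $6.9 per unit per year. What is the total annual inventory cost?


TC = 18526/1130 * 143 + 1130/2 * 6.9

$6242.94


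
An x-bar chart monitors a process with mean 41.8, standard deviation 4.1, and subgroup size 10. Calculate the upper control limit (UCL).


UCL = 41.8 + 3 * 4.1 / sqrt(10)

45.69


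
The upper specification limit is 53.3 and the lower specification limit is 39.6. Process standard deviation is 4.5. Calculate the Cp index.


Cp = (53.3 - 39.6) / (6 * 4.5)

0.51


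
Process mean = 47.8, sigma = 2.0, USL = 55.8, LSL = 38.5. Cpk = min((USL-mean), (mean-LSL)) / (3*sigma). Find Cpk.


Cpu = (55.8 - 47.8) / (3 * 2.0) = 1.33
Cpl = (47.8 - 38.5) / (3 * 2.0) = 1.55
Cpk = min(1.33, 1.55) = 1.33

1.33


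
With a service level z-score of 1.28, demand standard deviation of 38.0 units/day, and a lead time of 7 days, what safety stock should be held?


Formula: SS = z * sigma_d * sqrt(LT)
sqrt(LT) = sqrt(7) = 2.6458
SS = 1.28 * 38.0 * 2.6458
SS = 128.7 units

128.7 units


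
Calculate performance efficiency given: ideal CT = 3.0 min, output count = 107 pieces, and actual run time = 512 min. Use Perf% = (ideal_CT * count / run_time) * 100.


Formula: Performance = (Ideal CT * Total Count) / Run Time * 100
Ideal output time = 3.0 * 107 = 321.0 min
Performance = 321.0 / 512 * 100 = 62.7%

62.7%


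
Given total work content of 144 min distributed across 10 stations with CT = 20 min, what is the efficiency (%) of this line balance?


Formula: Efficiency = Sum of Task Times / (N_stations * CT) * 100
Total station capacity = 10 stations * 20 min = 200 min
Efficiency = 144 / 200 * 100 = 72.0%

72.0%


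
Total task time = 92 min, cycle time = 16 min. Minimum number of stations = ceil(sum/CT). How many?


Formula: N_min = ceil(Sum of Task Times / Cycle Time)
N_min = ceil(92 min / 16 min) = ceil(5.75)
N_min = 6 stations

6


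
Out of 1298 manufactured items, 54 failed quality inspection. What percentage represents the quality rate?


Formula: Quality Rate = Good Pieces / Total Pieces * 100
Good pieces = 1298 - 54 = 1244
QR = 1244 / 1298 * 100 = 95.8%

95.8%


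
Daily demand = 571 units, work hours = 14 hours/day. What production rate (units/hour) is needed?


Formula: Production Rate = Daily Demand / Available Hours
Rate = 571 units/day / 14 hours/day
Rate = 40.8 units/hour

40.8 units/hour


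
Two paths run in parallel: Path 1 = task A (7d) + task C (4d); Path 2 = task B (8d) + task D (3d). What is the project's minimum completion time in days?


Path 1 = 7 + 4 = 11 days
Path 2 = 8 + 3 = 11 days
Duration = max(11, 11) = 11 days

11 days


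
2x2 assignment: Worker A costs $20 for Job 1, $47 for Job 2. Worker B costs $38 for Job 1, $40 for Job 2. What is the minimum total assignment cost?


Option 1: A->1 + B->2 = $20 + $40 = $60
Option 2: A->2 + B->1 = $47 + $38 = $85
Min cost = min($60, $85) = $60

$60


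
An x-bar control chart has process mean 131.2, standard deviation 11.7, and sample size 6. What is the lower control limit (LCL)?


LCL = 131.2 - 3 * 11.7 / sqrt(6)

116.87


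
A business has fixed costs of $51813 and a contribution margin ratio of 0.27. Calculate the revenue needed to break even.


Formula: BER = Fixed Costs / Contribution Margin Ratio
BER = $51813 / 0.27
BER = $191900.00 (to the nearest cent)

$191900.00


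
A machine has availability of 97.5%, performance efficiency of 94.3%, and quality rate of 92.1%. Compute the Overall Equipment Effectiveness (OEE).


Formula: OEE = Availability * Performance * Quality / 10000
A * P = 97.5% * 94.3% / 100 = 91.94%
OEE = 91.94% * 92.1% / 100 = 84.7%

84.7%


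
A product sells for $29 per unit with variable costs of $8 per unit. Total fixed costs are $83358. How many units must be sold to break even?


Formula: BEQ = Fixed Costs / (Price - Variable Cost)
Contribution margin = $29 - $8 = $21/unit
BEQ = ceil($83358 / $21/unit) = ceil(3969.43) = 3970 units

3970 units


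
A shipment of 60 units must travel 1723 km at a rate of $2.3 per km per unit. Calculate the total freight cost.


TC = dist * cost * units = 1723 * 2.3 * 60 = $237774.00

$237774.00


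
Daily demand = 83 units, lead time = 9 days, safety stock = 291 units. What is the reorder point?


Formula: ROP = (Daily Demand * Lead Time) + Safety Stock
Demand during lead time = 83 * 9 = 747 units
ROP = 747 + 291 = 1038 units

1038 units


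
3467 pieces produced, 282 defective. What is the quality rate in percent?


Formula: Quality Rate = Good Pieces / Total Pieces * 100
Good pieces = 3467 - 282 = 3185
QR = 3185 / 3467 * 100 = 91.9%

91.9%


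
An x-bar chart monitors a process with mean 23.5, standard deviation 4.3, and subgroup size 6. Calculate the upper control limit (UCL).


UCL = 23.5 + 3 * 4.3 / sqrt(6)

28.77


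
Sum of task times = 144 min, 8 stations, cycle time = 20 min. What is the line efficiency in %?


Formula: Efficiency = Sum of Task Times / (N_stations * CT) * 100
Total station capacity = 8 stations * 20 min = 160 min
Efficiency = 144 / 160 * 100 = 90.0%

90.0%


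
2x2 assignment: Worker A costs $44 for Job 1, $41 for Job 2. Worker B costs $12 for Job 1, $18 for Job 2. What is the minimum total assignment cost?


Option 1: A->1 + B->2 = $44 + $18 = $62
Option 2: A->2 + B->1 = $41 + $12 = $53
Min cost = min($62, $53) = $53

$53


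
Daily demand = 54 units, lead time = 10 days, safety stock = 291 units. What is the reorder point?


Formula: ROP = (Daily Demand * Lead Time) + Safety Stock
Demand during lead time = 54 * 10 = 540 units
ROP = 540 + 291 = 831 units

831 units


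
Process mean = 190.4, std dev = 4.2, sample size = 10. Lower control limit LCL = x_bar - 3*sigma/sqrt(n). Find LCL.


LCL = 190.4 - 3 * 4.2 / sqrt(10)

186.42


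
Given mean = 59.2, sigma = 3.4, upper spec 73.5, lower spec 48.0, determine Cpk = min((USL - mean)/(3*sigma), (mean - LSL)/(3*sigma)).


Cpu = (73.5 - 59.2) / (3 * 3.4) = 1.4
Cpl = (59.2 - 48.0) / (3 * 3.4) = 1.1
Cpk = min(1.4, 1.1) = 1.1

1.1


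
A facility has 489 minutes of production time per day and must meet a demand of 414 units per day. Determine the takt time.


Formula: Takt Time = Available Production Time / Customer Demand
Takt = 489 min/day / 414 units/day
Takt = 1.18 min/unit

1.18 min/unit


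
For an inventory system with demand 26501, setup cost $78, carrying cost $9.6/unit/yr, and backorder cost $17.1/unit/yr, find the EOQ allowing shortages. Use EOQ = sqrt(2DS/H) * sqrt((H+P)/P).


Formula: EOQ* = sqrt(2DS/H) * sqrt((H+P)/P)
Base EOQ = sqrt(2*26501*78/9.6) = 656.23 units
Correction = sqrt((9.6+17.1)/17.1) = 1.24956
EOQ* = 656.23 * 1.24956 = 820.0 units

820.0 units


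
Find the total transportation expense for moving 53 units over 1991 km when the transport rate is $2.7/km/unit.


TC = dist * cost * units = 1991 * 2.7 * 53 = $284912.10

$284912.10


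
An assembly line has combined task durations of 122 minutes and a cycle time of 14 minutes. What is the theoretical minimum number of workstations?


Formula: N_min = ceil(Sum of Task Times / Cycle Time)
N_min = ceil(122 min / 14 min) = ceil(8.7143)
N_min = 9 stations

9


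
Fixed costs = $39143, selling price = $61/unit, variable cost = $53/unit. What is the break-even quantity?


Formula: BEQ = Fixed Costs / (Price - Variable Cost)
Contribution margin = $61 - $53 = $8/unit
BEQ = ceil($39143 / $8/unit) = ceil(4892.88) = 4893 units

4893 units


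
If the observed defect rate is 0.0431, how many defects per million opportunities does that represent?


DPMO = defect_rate * 1000000 = 0.0431 * 1000000

43100


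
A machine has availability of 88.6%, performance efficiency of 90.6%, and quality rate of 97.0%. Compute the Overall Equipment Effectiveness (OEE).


Formula: OEE = Availability * Performance * Quality / 10000
A * P = 88.6% * 90.6% / 100 = 80.27%
OEE = 80.27% * 97.0% / 100 = 77.9%

77.9%


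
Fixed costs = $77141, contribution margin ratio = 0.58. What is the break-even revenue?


Formula: BER = Fixed Costs / Contribution Margin Ratio
BER = $77141 / 0.58
BER = $133001.72 (to the nearest cent)

$133001.72


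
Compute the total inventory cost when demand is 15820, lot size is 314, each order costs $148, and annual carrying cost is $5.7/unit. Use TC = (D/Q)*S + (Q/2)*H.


TC = 15820/314 * 148 + 314/2 * 5.7

$8351.46


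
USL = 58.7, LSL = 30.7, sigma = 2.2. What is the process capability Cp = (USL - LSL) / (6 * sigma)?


Cp = (58.7 - 30.7) / (6 * 2.2)

2.12


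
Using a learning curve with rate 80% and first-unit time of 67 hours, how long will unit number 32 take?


Formula: T_n = T_1 * (learning_rate)^(log2(n)) where learning_rate = rate/100
Doublings = log2(32) = 5
T_n = 67 * 0.8^5
T_n = 67 * 0.3277 = 22.0 hours

22.0 hours


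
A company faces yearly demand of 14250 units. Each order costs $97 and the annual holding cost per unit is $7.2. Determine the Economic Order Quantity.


Formula: EOQ = sqrt(2 * D * S / H)
Numerator: 2 * 14250 * 97 = 2764500
2DS/H = 2764500 / 7.2 = 383958.3
EOQ = sqrt(383958.3) = 619.6 units

619.6 units


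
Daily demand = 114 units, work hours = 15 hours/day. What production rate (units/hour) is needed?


Formula: Production Rate = Daily Demand / Available Hours
Rate = 114 units/day / 15 hours/day
Rate = 7.6 units/hour

7.6 units/hour


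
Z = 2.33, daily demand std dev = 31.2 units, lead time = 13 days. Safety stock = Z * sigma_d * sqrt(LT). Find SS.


Formula: SS = z * sigma_d * sqrt(LT)
sqrt(LT) = sqrt(13) = 3.6056
SS = 2.33 * 31.2 * 3.6056
SS = 262.1 units

262.1 units


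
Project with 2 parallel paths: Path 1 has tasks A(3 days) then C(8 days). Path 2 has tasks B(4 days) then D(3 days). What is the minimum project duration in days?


Path 1 = 3 + 8 = 11 days
Path 2 = 4 + 3 = 7 days
Duration = max(11, 7) = 11 days

11 days


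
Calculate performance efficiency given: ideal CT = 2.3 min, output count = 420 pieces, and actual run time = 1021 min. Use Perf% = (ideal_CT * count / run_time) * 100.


Formula: Performance = (Ideal CT * Total Count) / Run Time * 100
Ideal output time = 2.3 * 420 = 966.0 min
Performance = 966.0 / 1021 * 100 = 94.6%

94.6%


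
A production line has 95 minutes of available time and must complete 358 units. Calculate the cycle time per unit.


Formula: CT = Available Time / Number of Units
CT = 95 min / 358 units
CT = 0.27 min/unit

0.27 min/unit


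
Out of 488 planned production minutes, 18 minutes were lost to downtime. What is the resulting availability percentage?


Formula: Availability = (Planned Time - Downtime) / Planned Time * 100
Uptime = 488 - 18 = 470 min
Availability = 470 / 488 * 100 = 96.3%

96.3%


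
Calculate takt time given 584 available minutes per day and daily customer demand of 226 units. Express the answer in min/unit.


Formula: Takt Time = Available Production Time / Customer Demand
Takt = 584 min/day / 226 units/day
Takt = 2.58 min/unit

2.58 min/unit


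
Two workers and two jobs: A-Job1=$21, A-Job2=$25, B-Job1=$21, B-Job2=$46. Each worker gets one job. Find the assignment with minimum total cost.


Option 1: A->1 + B->2 = $21 + $46 = $67
Option 2: A->2 + B->1 = $25 + $21 = $46
Min cost = min($67, $46) = $46

$46


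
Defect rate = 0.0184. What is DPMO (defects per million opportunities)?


DPMO = defect_rate * 1000000 = 0.0184 * 1000000

18400


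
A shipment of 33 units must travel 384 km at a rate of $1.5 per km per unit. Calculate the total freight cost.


TC = dist * cost * units = 384 * 1.5 * 33 = $19008.00

$19008.00


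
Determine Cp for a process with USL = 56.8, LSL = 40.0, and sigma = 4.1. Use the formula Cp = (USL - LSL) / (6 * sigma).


Cp = (56.8 - 40.0) / (6 * 4.1)

0.68


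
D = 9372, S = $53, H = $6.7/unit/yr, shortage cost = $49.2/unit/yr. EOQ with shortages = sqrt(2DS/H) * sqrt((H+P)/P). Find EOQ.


Formula: EOQ* = sqrt(2DS/H) * sqrt((H+P)/P)
Base EOQ = sqrt(2*9372*53/6.7) = 385.06 units
Correction = sqrt((6.7+49.2)/49.2) = 1.06592
EOQ* = 385.06 * 1.06592 = 410.4 units

410.4 units


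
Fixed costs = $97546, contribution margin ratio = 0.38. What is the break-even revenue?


Formula: BER = Fixed Costs / Contribution Margin Ratio
BER = $97546 / 0.38
BER = $256700.00 (to the nearest cent)

$256700.00


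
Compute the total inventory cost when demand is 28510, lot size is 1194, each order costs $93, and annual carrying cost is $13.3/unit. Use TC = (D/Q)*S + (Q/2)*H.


TC = 28510/1194 * 93 + 1194/2 * 13.3

$10160.73


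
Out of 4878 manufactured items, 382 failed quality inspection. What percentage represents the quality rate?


Formula: Quality Rate = Good Pieces / Total Pieces * 100
Good pieces = 4878 - 382 = 4496
QR = 4496 / 4878 * 100 = 92.2%

92.2%


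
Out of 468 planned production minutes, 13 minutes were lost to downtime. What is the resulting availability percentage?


Formula: Availability = (Planned Time - Downtime) / Planned Time * 100
Uptime = 468 - 13 = 455 min
Availability = 455 / 468 * 100 = 97.2%

97.2%


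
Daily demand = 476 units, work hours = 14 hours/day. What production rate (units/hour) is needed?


Formula: Production Rate = Daily Demand / Available Hours
Rate = 476 units/day / 14 hours/day
Rate = 34.0 units/hour

34.0 units/hour


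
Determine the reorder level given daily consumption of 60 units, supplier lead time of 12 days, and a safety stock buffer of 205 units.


Formula: ROP = (Daily Demand * Lead Time) + Safety Stock
Demand during lead time = 60 * 12 = 720 units
ROP = 720 + 205 = 925 units

925 units


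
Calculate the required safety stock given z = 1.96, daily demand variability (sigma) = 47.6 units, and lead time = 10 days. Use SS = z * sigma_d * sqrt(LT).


Formula: SS = z * sigma_d * sqrt(LT)
sqrt(LT) = sqrt(10) = 3.1623
SS = 1.96 * 47.6 * 3.1623
SS = 295.0 units

295.0 units


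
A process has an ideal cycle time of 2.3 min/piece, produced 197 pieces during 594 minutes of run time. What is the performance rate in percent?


Formula: Performance = (Ideal CT * Total Count) / Run Time * 100
Ideal output time = 2.3 * 197 = 453.1 min
Performance = 453.1 / 594 * 100 = 76.3%

76.3%


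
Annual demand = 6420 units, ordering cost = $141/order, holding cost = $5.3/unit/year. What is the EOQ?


Formula: EOQ = sqrt(2 * D * S / H)
Numerator: 2 * 6420 * 141 = 1810440
2DS/H = 1810440 / 5.3 = 341592.5
EOQ = sqrt(341592.5) = 584.5 units

584.5 units


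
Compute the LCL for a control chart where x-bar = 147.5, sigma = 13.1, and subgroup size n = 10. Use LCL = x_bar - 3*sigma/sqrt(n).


LCL = 147.5 - 3 * 13.1 / sqrt(10)

135.07


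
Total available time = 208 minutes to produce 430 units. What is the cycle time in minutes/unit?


Formula: CT = Available Time / Number of Units
CT = 208 min / 430 units
CT = 0.48 min/unit

0.48 min/unit
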